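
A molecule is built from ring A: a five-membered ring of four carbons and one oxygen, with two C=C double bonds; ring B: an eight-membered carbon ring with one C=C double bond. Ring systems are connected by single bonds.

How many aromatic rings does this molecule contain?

Ring A is planar and fully conjugated; 2 ring double bonds (4 π electrons) plus a heteroatom lone pair (2) give 6 π electrons. 6 = 4(1)+2, so ring A is aromatic (furan).
Ring B has six sp³ carbons, so it is not fully conjugated — not aromatic (cyclooctene).
Aromatic: A. Total: 1.

1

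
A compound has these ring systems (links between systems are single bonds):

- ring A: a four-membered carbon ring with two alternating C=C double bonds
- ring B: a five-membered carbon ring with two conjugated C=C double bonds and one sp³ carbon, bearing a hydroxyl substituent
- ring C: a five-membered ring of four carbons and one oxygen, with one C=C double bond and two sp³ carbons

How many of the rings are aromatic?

Ring A has only sp² ring atoms; a planar conformation would have a fully conjugated π system of 4 electrons. But 4 = 4(1), which is 4n not 4n+2, so ring A is not aromatic (cyclobutadiene) — cyclobutadiene is antiaromatic and distorts to a rectangle.
Ring B has one sp³ carbon, so it is not fully conjugated — not aromatic (cyclopentadiene).
Ring C has two sp³ carbons, so it is not fully conjugated — not aromatic (2,3-dihydrofuran).
No ring is aromatic. Total: 0.

0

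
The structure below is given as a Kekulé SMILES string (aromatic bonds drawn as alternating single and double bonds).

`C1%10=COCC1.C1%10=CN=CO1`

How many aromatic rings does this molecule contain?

1

The SMILES encodes a five-membered ring of four carbons and one oxygen, with one C=C double bond and two sp³ carbons; a five-membered ring with an oxygen at position 1 and a nitrogen at position 3 (in a C=N bond), with two double bonds.
The 5-membered ring with one oxygen has two sp³ carbons, so it is not fully conjugated — not aromatic (2,3-dihydrofuran).
The 5-membered ring with one oxygen and one =N– is planar and fully conjugated; 2 ring double bonds (4 π electrons) plus a heteroatom lone pair (2) give 6 π electrons. That satisfies 4n+2 with n=1, so it is aromatic (oxazole).
1 of the 2 rings is aromatic. Total: 1.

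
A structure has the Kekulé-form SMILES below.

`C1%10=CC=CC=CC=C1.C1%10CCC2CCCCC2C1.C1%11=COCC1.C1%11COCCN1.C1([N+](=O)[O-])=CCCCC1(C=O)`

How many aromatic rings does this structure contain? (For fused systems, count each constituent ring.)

0

The SMILES encodes an eight-membered carbon ring with four alternating C=C double bonds; two fused six-membered saturated carbon rings; a five-membered ring of four carbons and one oxygen, with one C=C double bond and two sp³ carbons; a six-membered saturated ring with an oxygen and an N–H nitrogen at positions 1 and 4; a six-membered carbon ring with one C=C double bond.
The 8-membered ring has only sp² ring atoms; a planar conformation would have a fully conjugated π system of 8 electrons. But 8 = 4(2), which is 4n not 4n+2, so it is not aromatic (cyclooctatetraene) — cyclooctatetraene distorts into a non-planar tub to avoid antiaromaticity.
The 6-membered ring has only sp³ atoms, so it is not fully conjugated — not aromatic (cyclohexane ring).
The second 6-membered ring has only sp³ atoms, so it is not fully conjugated — not aromatic (cyclohexane ring).
The 5-membered ring with one oxygen has two sp³ carbons, so it is not fully conjugated — not aromatic (2,3-dihydrofuran).
The 6-membered ring with one oxygen and one N–H (1,4) has only sp³ atoms, so it is not fully conjugated — not aromatic (morpholine).
The third 6-membered ring has four sp³ carbons, so it is not fully conjugated — not aromatic (cyclohexene).
None of the rings are aromatic. Total: 0.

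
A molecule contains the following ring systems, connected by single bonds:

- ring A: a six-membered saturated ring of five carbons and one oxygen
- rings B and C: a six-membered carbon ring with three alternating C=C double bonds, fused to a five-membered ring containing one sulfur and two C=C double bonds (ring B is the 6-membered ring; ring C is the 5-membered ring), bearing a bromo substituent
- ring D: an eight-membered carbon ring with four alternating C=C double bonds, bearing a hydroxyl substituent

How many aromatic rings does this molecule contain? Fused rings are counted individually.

2

Ring A has only sp³ atoms, so it is not fully conjugated — not aromatic (tetrahydropyran).
Rings B and C form a fused bicyclic system (with one sulfur) with 9 sp² atoms and 10 π electrons from ring double bonds plus a heteroatom lone pair. 10 = 4(2)+2, so the system is aromatic and both rings count as aromatic (benzothiophene).
Ring D has only sp² ring atoms; a planar conformation would have a fully conjugated π system of 8 electrons. But 8 = 4(2), which is 4n not 4n+2, so ring D is not aromatic (cyclooctatetraene) — cyclooctatetraene distorts into a non-planar tub to avoid antiaromaticity.
Aromatic: B, C. Total: 2.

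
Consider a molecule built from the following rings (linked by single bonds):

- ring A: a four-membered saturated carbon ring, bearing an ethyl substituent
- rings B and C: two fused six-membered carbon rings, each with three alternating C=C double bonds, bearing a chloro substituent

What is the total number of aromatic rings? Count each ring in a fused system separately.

Ring A has only sp³ atoms, so it is not fully conjugated — not aromatic (cyclobutane).
Rings B and C form a fused bicyclic system with 10 sp² atoms and 10 π electrons from ring double bonds. 10 = 4(2)+2, so the system is aromatic and both rings count as aromatic (naphthalene).
Aromatic: B, C. Total: 2.

2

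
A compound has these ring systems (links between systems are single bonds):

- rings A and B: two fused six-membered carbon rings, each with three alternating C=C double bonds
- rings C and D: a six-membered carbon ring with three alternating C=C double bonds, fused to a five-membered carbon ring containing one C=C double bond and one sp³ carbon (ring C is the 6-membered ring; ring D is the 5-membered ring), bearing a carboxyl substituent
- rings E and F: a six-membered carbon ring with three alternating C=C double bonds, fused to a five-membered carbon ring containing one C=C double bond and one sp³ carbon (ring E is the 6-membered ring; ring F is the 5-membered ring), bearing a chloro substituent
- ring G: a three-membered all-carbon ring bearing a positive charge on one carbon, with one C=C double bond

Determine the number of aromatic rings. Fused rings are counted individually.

5

Rings A and B form a fused bicyclic system with 10 sp² atoms and 10 π electrons from ring double bonds. 10 = 4(2)+2, so the system is aromatic and both rings count as aromatic (naphthalene).
Ring C is planar and fully conjugated; 3 ring double bonds give 6 π electrons. 6 = 4(1)+2, so ring C is aromatic (benzene ring).
Ring D has one sp³ carbon, so it is not fully conjugated — not aromatic (cyclopentene ring).
Ring E has a continuous p-orbital overlap around the ring; 3 ring double bonds give 6 π electrons. Since 6 = 4n+2 (n=1), ring E is aromatic (benzene ring).
Ring F has one sp³ carbon, so it is not fully conjugated — not aromatic (cyclopentene ring).
Ring G has a continuous p-orbital overlap around the ring; 1 ring double bond (2 π electrons) plus the carbocation's empty p orbital (0, but keeps the ring conjugated) give 2 π electrons. That satisfies 4n+2 with n=0, so ring G is aromatic (cyclopropenyl cation).
Aromatic: A, B, C, E, G. Total: 5.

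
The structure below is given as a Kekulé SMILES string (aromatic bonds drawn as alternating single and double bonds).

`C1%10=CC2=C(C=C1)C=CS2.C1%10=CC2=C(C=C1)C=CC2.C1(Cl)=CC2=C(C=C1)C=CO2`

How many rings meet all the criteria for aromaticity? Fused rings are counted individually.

The SMILES encodes a six-membered carbon ring with three alternating C=C double bonds, fused to a five-membered ring containing one sulfur and two C=C double bonds; a six-membered carbon ring with three alternating C=C double bonds, fused to a five-membered carbon ring containing one C=C double bond and one sp³ carbon; a six-membered carbon ring with three alternating C=C double bonds, fused to a five-membered ring containing one oxygen and two C=C double bonds.
The fused 6/5-membered bicyclic (with one sulfur) is a single π system with 9 sp² atoms and 10 π electrons from ring double bonds plus a heteroatom lone pair. 10 = 4(2)+2, so the system is aromatic and both rings count as aromatic (benzothiophene).
The 6-membered ring is planar and fully conjugated; 3 ring double bonds give 6 π electrons. That satisfies 4n+2 with n=1, so it is aromatic (benzene ring).
The 5-membered ring has one sp³ carbon, so it is not fully conjugated — not aromatic (cyclopentene ring).
The fused 6/5-membered bicyclic (with one oxygen) is a single π system with 9 sp² atoms and 10 π electrons from ring double bonds plus a heteroatom lone pair. 10 = 4(2)+2, so the system is aromatic and both rings count as aromatic (benzofuran).
5 of the 6 rings are aromatic. Total: 5.

5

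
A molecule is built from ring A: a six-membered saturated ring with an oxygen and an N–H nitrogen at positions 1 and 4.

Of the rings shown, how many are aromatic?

0

Ring A has only sp³ atoms, so it is not fully conjugated — not aromatic (morpholine).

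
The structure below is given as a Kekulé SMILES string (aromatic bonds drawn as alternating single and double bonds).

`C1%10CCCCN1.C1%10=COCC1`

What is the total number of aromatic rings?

0

The SMILES encodes a six-membered saturated ring of five carbons and one N–H nitrogen; a five-membered ring of four carbons and one oxygen, with one C=C double bond and two sp³ carbons.
The 6-membered ring with one N–H has only sp³ atoms, so it is not fully conjugated — not aromatic (piperidine).
The 5-membered ring with one oxygen has two sp³ carbons, so it is not fully conjugated — not aromatic (2,3-dihydrofuran).
None of the rings are aromatic. Total: 0.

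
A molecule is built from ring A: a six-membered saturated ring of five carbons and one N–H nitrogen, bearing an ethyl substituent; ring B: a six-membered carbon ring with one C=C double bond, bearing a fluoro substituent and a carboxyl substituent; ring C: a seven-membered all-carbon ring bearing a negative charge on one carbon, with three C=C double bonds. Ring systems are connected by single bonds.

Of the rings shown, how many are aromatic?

Ring A has only sp³ atoms, so it is not fully conjugated — not aromatic (piperidine).
Ring B has four sp³ carbons, so it is not fully conjugated — not aromatic (cyclohexene).
Ring C has only sp² ring atoms; a planar conformation would have a fully conjugated π system of 8 electrons. But 8 = 4(2), which is 4n not 4n+2, so ring C is not aromatic (cycloheptatrienyl anion).
No ring is aromatic. Total: 0.

0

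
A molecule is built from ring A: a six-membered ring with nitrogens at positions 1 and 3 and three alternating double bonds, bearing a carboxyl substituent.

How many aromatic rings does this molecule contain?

Ring A is planar and fully conjugated; 3 ring double bonds give 6 π electrons. That satisfies 4n+2 with n=1, so ring A is aromatic (pyrimidine).

1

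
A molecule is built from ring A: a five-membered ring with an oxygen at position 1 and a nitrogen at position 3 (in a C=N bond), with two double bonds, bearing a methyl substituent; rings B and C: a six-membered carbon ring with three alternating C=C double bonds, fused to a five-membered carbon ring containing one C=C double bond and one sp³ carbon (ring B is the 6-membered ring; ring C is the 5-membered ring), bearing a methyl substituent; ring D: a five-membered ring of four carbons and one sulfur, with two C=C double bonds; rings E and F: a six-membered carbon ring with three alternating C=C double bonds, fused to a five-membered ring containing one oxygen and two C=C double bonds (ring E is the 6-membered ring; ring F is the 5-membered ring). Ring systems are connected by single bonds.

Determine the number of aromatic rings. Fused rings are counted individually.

Ring A is planar and fully conjugated; 2 ring double bonds (4 π electrons) plus a heteroatom lone pair (2) give 6 π electrons. Since 6 = 4n+2 (n=1), ring A is aromatic (oxazole).
Ring B has a continuous p-orbital overlap around the ring; 3 ring double bonds give 6 π electrons. Since 6 = 4n+2 (n=1), ring B is aromatic (benzene ring).
Ring C has one sp³ carbon, so it is not fully conjugated — not aromatic (cyclopentene ring).
Ring D has a continuous p-orbital overlap around the ring; 2 ring double bonds (4 π electrons) plus a heteroatom lone pair (2) give 6 π electrons. That satisfies 4n+2 with n=1, so ring D is aromatic (thiophene).
Rings E and F form a fused bicyclic system (with one oxygen) with 9 sp² atoms and 10 π electrons from ring double bonds plus a heteroatom lone pair. 10 = 4(2)+2, so the system is aromatic and both rings count as aromatic (benzofuran).
Aromatic: A, B, D, E, F. Total: 5.

5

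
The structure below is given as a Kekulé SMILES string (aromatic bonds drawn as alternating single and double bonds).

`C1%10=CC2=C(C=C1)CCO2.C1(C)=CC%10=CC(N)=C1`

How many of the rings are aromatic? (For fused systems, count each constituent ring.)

The SMILES encodes a six-membered carbon ring with three alternating C=C double bonds, fused to a five-membered ring containing one oxygen and two sp³ carbons; a six-membered carbon ring with three alternating C=C double bonds.
The 6-membered ring is planar and fully conjugated; 3 ring double bonds give 6 π electrons. Since 6 = 4n+2 (n=1), it is aromatic (benzene ring).
The 5-membered ring with one oxygen has two sp³ carbons, so it is not fully conjugated — not aromatic (oxolane ring).
The second 6-membered ring is fully conjugated (every ring atom contributes a p orbital); 3 ring double bonds give 6 π electrons. Since 6 = 4n+2 (n=1), it is aromatic (benzene).
2 of the 3 rings are aromatic. Total: 2.

2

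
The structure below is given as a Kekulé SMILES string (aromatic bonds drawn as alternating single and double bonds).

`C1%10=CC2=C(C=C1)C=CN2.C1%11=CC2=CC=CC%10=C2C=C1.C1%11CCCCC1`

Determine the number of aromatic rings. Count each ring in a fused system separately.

4

The SMILES encodes a six-membered carbon ring with three alternating C=C double bonds, fused to a five-membered ring containing one N–H nitrogen and two C=C double bonds; two fused six-membered carbon rings, each with three alternating C=C double bonds; a six-membered saturated carbon ring.
The fused 6/5-membered bicyclic (with one N–H) is a single π system with 9 sp² atoms and 10 π electrons from ring double bonds plus a heteroatom lone pair. 10 = 4(2)+2, so the system is aromatic and both rings count as aromatic (indole).
The fused 6/6-membered bicyclic is a single π system with 10 sp² atoms and 10 π electrons from ring double bonds. 10 = 4(2)+2, so the system is aromatic and both rings count as aromatic (naphthalene).
The 6-membered ring has only sp³ atoms, so it is not fully conjugated — not aromatic (cyclohexane).
4 of the 5 rings are aromatic. Total: 4.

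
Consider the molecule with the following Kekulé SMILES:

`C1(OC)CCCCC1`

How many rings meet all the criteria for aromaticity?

0

The SMILES encodes a six-membered saturated carbon ring.
The 6-membered ring has only sp³ atoms, so it is not fully conjugated — not aromatic (cyclohexane).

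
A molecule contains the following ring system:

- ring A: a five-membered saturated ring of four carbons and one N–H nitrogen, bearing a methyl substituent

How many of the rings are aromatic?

0

Ring A has only sp³ atoms, so it is not fully conjugated — not aromatic (pyrrolidine).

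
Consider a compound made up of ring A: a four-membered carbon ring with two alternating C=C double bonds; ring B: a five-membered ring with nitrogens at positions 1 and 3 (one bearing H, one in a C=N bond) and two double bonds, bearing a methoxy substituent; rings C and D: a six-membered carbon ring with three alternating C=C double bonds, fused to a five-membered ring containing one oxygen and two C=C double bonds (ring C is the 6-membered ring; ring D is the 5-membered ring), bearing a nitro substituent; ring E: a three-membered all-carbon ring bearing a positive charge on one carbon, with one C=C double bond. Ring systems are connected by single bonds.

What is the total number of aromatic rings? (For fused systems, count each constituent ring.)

4

Ring A has only sp² ring atoms; a planar conformation would have a fully conjugated π system of 4 electrons. But 4 = 4(1), which is 4n not 4n+2, so ring A is not aromatic (cyclobutadiene) — cyclobutadiene is antiaromatic and distorts to a rectangle.
Ring B is fully conjugated (every ring atom contributes a p orbital); 2 ring double bonds (4 π electrons) plus a heteroatom lone pair (2) give 6 π electrons. Since 6 = 4n+2 (n=1), ring B is aromatic (imidazole).
Rings C and D form a fused bicyclic system (with one oxygen) with 9 sp² atoms and 10 π electrons from ring double bonds plus a heteroatom lone pair. 10 = 4(2)+2, so the system is aromatic and both rings count as aromatic (benzofuran).
Ring E is planar and fully conjugated; 1 ring double bond (2 π electrons) plus the carbocation's empty p orbital (0, but keeps the ring conjugated) give 2 π electrons. That satisfies 4n+2 with n=0, so ring E is aromatic (cyclopropenyl cation).
Aromatic: B, C, D, E. Total: 4.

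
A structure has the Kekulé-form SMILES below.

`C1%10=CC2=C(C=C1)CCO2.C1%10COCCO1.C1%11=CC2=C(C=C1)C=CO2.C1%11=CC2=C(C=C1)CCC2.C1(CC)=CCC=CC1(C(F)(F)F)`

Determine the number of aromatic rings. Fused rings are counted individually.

The SMILES encodes a six-membered carbon ring with three alternating C=C double bonds, fused to a five-membered ring containing one oxygen and two sp³ carbons; a six-membered saturated ring with oxygens at positions 1 and 4; a six-membered carbon ring with three alternating C=C double bonds, fused to a five-membered ring containing one oxygen and two C=C double bonds; a six-membered carbon ring with three alternating C=C double bonds, fused to a saturated five-membered carbon ring; a six-membered carbon ring with two isolated C=C double bonds and two sp³ carbons.
The 6-membered ring has a continuous p-orbital overlap around the ring; 3 ring double bonds give 6 π electrons. 6 = 4(1)+2, so it is aromatic (benzene ring).
The 5-membered ring with one oxygen has two sp³ carbons, so it is not fully conjugated — not aromatic (oxolane ring).
The 6-membered ring with two oxygens (1,4) has only sp³ atoms, so it is not fully conjugated — not aromatic (1,4-dioxane).
The fused 6/5-membered bicyclic (with one oxygen) is a single π system with 9 sp² atoms and 10 π electrons from ring double bonds plus a heteroatom lone pair. 10 = 4(2)+2, so the system is aromatic and both rings count as aromatic (benzofuran).
The second 6-membered ring is fully conjugated (every ring atom contributes a p orbital); 3 ring double bonds give 6 π electrons. 6 = 4(1)+2, so it is aromatic (benzene ring).
The 5-membered ring has three sp³ carbons, so it is not fully conjugated — not aromatic (cyclopentane ring).
The third 6-membered ring has two sp³ carbons, so it is not fully conjugated — not aromatic (1,4-cyclohexadiene).
4 of the 8 rings are aromatic. Total: 4.

4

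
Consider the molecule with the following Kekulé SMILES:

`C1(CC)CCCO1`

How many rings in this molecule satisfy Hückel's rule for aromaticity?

0

The SMILES encodes a five-membered saturated ring of four carbons and one oxygen.
The 5-membered ring with one oxygen has only sp³ atoms, so it is not fully conjugated — not aromatic (tetrahydrofuran).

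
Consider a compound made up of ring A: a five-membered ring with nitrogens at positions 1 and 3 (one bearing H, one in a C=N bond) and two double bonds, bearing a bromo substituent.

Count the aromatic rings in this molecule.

Ring A has a continuous p-orbital overlap around the ring; 2 ring double bonds (4 π electrons) plus a heteroatom lone pair (2) give 6 π electrons. That satisfies 4n+2 with n=1, so ring A is aromatic (imidazole).

1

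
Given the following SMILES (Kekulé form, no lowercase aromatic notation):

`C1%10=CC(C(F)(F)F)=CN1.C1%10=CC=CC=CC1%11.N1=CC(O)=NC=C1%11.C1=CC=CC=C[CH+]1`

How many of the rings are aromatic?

3

The SMILES encodes a five-membered ring of four carbons and one nitrogen bearing a hydrogen, with two C=C double bonds; a seven-membered carbon ring with three C=C double bonds and one sp³ carbon; a six-membered ring with nitrogens at positions 1 and 4 and three alternating double bonds; a seven-membered all-carbon ring bearing a positive charge on one carbon, with three C=C double bonds.
The 5-membered ring with one N–H is fully conjugated (every ring atom contributes a p orbital); 2 ring double bonds (4 π electrons) plus a heteroatom lone pair (2) give 6 π electrons. That satisfies 4n+2 with n=1, so it is aromatic (pyrrole).
The 7-membered ring has one sp³ carbon, so it is not fully conjugated — not aromatic (cycloheptatriene).
The 6-membered ring with two nitrogens (1,4) is fully conjugated (every ring atom contributes a p orbital); 3 ring double bonds give 6 π electrons. Since 6 = 4n+2 (n=1), it is aromatic (pyrazine).
The second 7-membered ring is fully conjugated (every ring atom contributes a p orbital); 3 ring double bonds (6 π electrons) plus the carbocation's empty p orbital (0, but keeps the ring conjugated) give 6 π electrons. That satisfies 4n+2 with n=1, so it is aromatic (tropylium cation).
3 of the 4 rings are aromatic. Total: 3.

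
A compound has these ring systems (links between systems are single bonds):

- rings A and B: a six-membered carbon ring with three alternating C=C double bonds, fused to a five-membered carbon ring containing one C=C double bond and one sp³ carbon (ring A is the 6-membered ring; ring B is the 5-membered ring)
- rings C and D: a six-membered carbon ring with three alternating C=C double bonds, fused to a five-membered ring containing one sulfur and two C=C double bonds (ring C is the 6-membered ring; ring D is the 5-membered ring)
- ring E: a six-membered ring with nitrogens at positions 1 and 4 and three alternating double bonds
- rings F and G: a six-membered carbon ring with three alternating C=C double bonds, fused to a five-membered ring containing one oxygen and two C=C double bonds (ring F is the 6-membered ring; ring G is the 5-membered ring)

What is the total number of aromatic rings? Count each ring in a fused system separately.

6

Ring A is fully conjugated (every ring atom contributes a p orbital); 3 ring double bonds give 6 π electrons. 6 = 4(1)+2, so ring A is aromatic (benzene ring).
Ring B has one sp³ carbon, so it is not fully conjugated — not aromatic (cyclopentene ring).
Rings C and D form a fused bicyclic system (with one sulfur) with 9 sp² atoms and 10 π electrons from ring double bonds plus a heteroatom lone pair. 10 = 4(2)+2, so the system is aromatic and both rings count as aromatic (benzothiophene).
Ring E is planar and fully conjugated; 3 ring double bonds give 6 π electrons. That satisfies 4n+2 with n=1, so ring E is aromatic (pyrazine).
Rings F and G form a fused bicyclic system (with one oxygen) with 9 sp² atoms and 10 π electrons from ring double bonds plus a heteroatom lone pair. 10 = 4(2)+2, so the system is aromatic and both rings count as aromatic (benzofuran).
Aromatic: A, C, D, E, F, G. Total: 6.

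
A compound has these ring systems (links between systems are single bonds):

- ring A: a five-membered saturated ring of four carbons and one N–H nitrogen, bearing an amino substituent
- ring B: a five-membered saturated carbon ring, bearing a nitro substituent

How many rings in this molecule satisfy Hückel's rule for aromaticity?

0

Ring A has only sp³ atoms, so it is not fully conjugated — not aromatic (pyrrolidine).
Ring B has only sp³ atoms, so it is not fully conjugated — not aromatic (cyclopentane).
No ring is aromatic. Total: 0.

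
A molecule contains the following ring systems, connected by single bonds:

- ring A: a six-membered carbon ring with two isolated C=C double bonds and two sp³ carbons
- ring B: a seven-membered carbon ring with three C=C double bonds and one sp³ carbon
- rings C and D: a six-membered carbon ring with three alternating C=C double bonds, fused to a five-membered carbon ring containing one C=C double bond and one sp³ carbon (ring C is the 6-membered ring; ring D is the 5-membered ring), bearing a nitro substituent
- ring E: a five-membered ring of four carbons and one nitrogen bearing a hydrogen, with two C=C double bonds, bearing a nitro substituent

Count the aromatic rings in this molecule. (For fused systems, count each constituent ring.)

2

Ring A has two sp³ carbons, so it is not fully conjugated — not aromatic (1,4-cyclohexadiene).
Ring B has one sp³ carbon, so it is not fully conjugated — not aromatic (cycloheptatriene).
Ring C has a continuous p-orbital overlap around the ring; 3 ring double bonds give 6 π electrons. That satisfies 4n+2 with n=1, so ring C is aromatic (benzene ring).
Ring D has one sp³ carbon, so it is not fully conjugated — not aromatic (cyclopentene ring).
Ring E is planar and fully conjugated; 2 ring double bonds (4 π electrons) plus a heteroatom lone pair (2) give 6 π electrons. Since 6 = 4n+2 (n=1), ring E is aromatic (pyrrole).
Aromatic: C, E. Total: 2.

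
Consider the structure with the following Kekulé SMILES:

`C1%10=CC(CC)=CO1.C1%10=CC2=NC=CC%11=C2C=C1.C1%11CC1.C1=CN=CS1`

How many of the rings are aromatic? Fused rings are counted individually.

4

The SMILES encodes a five-membered ring of four carbons and one oxygen, with two C=C double bonds; two fused six-membered rings, each with three alternating double bonds; one ring is all carbon and the other has one ring nitrogen; a three-membered saturated carbon ring; a five-membered ring with a sulfur at position 1 and a nitrogen at position 3 (in a C=N bond), with two double bonds.
The 5-membered ring with one oxygen is planar and fully conjugated; 2 ring double bonds (4 π electrons) plus a heteroatom lone pair (2) give 6 π electrons. 6 = 4(1)+2, so it is aromatic (furan).
The fused 6/6-membered bicyclic (with one nitrogen) is a single π system with 10 sp² atoms and 10 π electrons from ring double bonds. 10 = 4(2)+2, so the system is aromatic and both rings count as aromatic (quinoline).
The 3-membered ring has only sp³ atoms, so it is not fully conjugated — not aromatic (cyclopropane).
The 5-membered ring with one sulfur and one =N– is fully conjugated (every ring atom contributes a p orbital); 2 ring double bonds (4 π electrons) plus a heteroatom lone pair (2) give 6 π electrons. Since 6 = 4n+2 (n=1), it is aromatic (thiazole).
4 of the 5 rings are aromatic. Total: 4.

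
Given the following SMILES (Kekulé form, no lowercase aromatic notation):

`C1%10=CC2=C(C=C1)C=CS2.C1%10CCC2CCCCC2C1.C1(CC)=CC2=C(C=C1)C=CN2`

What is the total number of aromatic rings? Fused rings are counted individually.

The SMILES encodes a six-membered carbon ring with three alternating C=C double bonds, fused to a five-membered ring containing one sulfur and two C=C double bonds; two fused six-membered saturated carbon rings; a six-membered carbon ring with three alternating C=C double bonds, fused to a five-membered ring containing one N–H nitrogen and two C=C double bonds.
The fused 6/5-membered bicyclic (with one sulfur) is a single π system with 9 sp² atoms and 10 π electrons from ring double bonds plus a heteroatom lone pair. 10 = 4(2)+2, so the system is aromatic and both rings count as aromatic (benzothiophene).
The 6-membered ring has only sp³ atoms, so it is not fully conjugated — not aromatic (cyclohexane ring).
The second 6-membered ring has only sp³ atoms, so it is not fully conjugated — not aromatic (cyclohexane ring).
The fused 6/5-membered bicyclic (with one N–H) is a single π system with 9 sp² atoms and 10 π electrons from ring double bonds plus a heteroatom lone pair. 10 = 4(2)+2, so the system is aromatic and both rings count as aromatic (indole).
4 of the 6 rings are aromatic. Total: 4.

4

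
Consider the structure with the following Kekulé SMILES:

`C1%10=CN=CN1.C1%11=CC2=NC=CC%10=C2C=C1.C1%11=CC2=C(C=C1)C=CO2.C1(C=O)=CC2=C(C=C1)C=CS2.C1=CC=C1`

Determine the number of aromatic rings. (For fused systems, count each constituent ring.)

The SMILES encodes a five-membered ring with nitrogens at positions 1 and 3 (one bearing H, one in a C=N bond) and two double bonds; two fused six-membered rings, each with three alternating double bonds; one ring is all carbon and the other has one ring nitrogen; a six-membered carbon ring with three alternating C=C double bonds, fused to a five-membered ring containing one oxygen and two C=C double bonds; a six-membered carbon ring with three alternating C=C double bonds, fused to a five-membered ring containing one sulfur and two C=C double bonds; a four-membered carbon ring with two alternating C=C double bonds.
The 5-membered ring with two nitrogens (one N–H, one =N–) is fully conjugated (every ring atom contributes a p orbital); 2 ring double bonds (4 π electrons) plus a heteroatom lone pair (2) give 6 π electrons. Since 6 = 4n+2 (n=1), it is aromatic (imidazole).
The fused 6/6-membered bicyclic (with one nitrogen) is a single π system with 10 sp² atoms and 10 π electrons from ring double bonds. 10 = 4(2)+2, so the system is aromatic and both rings count as aromatic (quinoline).
The fused 6/5-membered bicyclic (with one oxygen) is a single π system with 9 sp² atoms and 10 π electrons from ring double bonds plus a heteroatom lone pair. 10 = 4(2)+2, so the system is aromatic and both rings count as aromatic (benzofuran).
The fused 6/5-membered bicyclic (with one sulfur) is a single π system with 9 sp² atoms and 10 π electrons from ring double bonds plus a heteroatom lone pair. 10 = 4(2)+2, so the system is aromatic and both rings count as aromatic (benzothiophene).
The 4-membered ring has only sp² ring atoms; a planar conformation would have a fully conjugated π system of 4 electrons. But 4 = 4(1), which is 4n not 4n+2, so it is not aromatic (cyclobutadiene) — cyclobutadiene is antiaromatic and distorts to a rectangle.
7 of the 8 rings are aromatic. Total: 7.

7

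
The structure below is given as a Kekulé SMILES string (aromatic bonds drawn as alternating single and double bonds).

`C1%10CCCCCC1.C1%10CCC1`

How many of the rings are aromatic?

0

The SMILES encodes a seven-membered saturated carbon ring; a four-membered saturated carbon ring.
The 7-membered ring has only sp³ atoms, so it is not fully conjugated — not aromatic (cycloheptane).
The 4-membered ring has only sp³ atoms, so it is not fully conjugated — not aromatic (cyclobutane).
None of the rings are aromatic. Total: 0.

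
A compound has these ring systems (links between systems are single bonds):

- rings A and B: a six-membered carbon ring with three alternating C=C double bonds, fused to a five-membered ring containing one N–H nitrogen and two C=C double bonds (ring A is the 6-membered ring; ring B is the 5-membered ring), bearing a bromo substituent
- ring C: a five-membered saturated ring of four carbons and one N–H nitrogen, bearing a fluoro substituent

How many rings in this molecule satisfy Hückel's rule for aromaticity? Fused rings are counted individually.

Rings A and B form a fused bicyclic system (with one N–H) with 9 sp² atoms and 10 π electrons from ring double bonds plus a heteroatom lone pair. 10 = 4(2)+2, so the system is aromatic and both rings count as aromatic (indole).
Ring C has only sp³ atoms, so it is not fully conjugated — not aromatic (pyrrolidine).
Aromatic: A, B. Total: 2.

2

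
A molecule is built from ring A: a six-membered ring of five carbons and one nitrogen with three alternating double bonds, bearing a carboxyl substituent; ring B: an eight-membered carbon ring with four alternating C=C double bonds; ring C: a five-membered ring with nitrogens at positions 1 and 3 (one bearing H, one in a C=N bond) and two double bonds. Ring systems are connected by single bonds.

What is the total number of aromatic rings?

2

Ring A is planar and fully conjugated; 3 ring double bonds give 6 π electrons. That satisfies 4n+2 with n=1, so ring A is aromatic (pyridine).
Ring B has only sp² ring atoms; a planar conformation would have a fully conjugated π system of 8 electrons. But 8 = 4(2), which is 4n not 4n+2, so ring B is not aromatic (cyclooctatetraene) — cyclooctatetraene distorts into a non-planar tub to avoid antiaromaticity.
Ring C is planar and fully conjugated; 2 ring double bonds (4 π electrons) plus a heteroatom lone pair (2) give 6 π electrons. That satisfies 4n+2 with n=1, so ring C is aromatic (imidazole).
Aromatic: A, C. Total: 2.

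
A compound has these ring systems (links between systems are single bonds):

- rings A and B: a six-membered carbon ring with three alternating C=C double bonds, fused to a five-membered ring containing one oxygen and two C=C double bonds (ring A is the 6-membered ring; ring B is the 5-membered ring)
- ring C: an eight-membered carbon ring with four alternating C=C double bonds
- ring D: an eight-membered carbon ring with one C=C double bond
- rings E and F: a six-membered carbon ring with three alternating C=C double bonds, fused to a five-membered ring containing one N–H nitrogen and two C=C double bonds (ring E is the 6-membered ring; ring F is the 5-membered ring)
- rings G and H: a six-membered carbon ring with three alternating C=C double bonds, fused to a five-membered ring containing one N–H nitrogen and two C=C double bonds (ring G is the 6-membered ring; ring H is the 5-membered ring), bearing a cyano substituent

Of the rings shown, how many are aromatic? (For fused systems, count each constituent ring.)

Rings A and B form a fused bicyclic system (with one oxygen) with 9 sp² atoms and 10 π electrons from ring double bonds plus a heteroatom lone pair. 10 = 4(2)+2, so the system is aromatic and both rings count as aromatic (benzofuran).
Ring C has only sp² ring atoms; a planar conformation would have a fully conjugated π system of 8 electrons. But 8 = 4(2), which is 4n not 4n+2, so ring C is not aromatic (cyclooctatetraene) — cyclooctatetraene distorts into a non-planar tub to avoid antiaromaticity.
Ring D has six sp³ carbons, so it is not fully conjugated — not aromatic (cyclooctene).
Rings E and F form a fused bicyclic system (with one N–H) with 9 sp² atoms and 10 π electrons from ring double bonds plus a heteroatom lone pair. 10 = 4(2)+2, so the system is aromatic and both rings count as aromatic (indole).
Rings G and H form a fused bicyclic system (with one N–H) with 9 sp² atoms and 10 π electrons from ring double bonds plus a heteroatom lone pair. 10 = 4(2)+2, so the system is aromatic and both rings count as aromatic (indole).
Aromatic: A, B, E, F, G, H. Total: 6.

6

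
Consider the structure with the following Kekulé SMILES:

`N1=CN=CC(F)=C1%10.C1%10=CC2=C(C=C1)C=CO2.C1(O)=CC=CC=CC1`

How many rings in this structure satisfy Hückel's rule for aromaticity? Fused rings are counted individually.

3

The SMILES encodes a six-membered ring with nitrogens at positions 1 and 3 and three alternating double bonds; a six-membered carbon ring with three alternating C=C double bonds, fused to a five-membered ring containing one oxygen and two C=C double bonds; a seven-membered carbon ring with three C=C double bonds and one sp³ carbon.
The 6-membered ring with two nitrogens (1,3) is fully conjugated (every ring atom contributes a p orbital); 3 ring double bonds give 6 π electrons. Since 6 = 4n+2 (n=1), it is aromatic (pyrimidine).
The fused 6/5-membered bicyclic (with one oxygen) is a single π system with 9 sp² atoms and 10 π electrons from ring double bonds plus a heteroatom lone pair. 10 = 4(2)+2, so the system is aromatic and both rings count as aromatic (benzofuran).
The 7-membered ring has one sp³ carbon, so it is not fully conjugated — not aromatic (cycloheptatriene).
3 of the 4 rings are aromatic. Total: 3.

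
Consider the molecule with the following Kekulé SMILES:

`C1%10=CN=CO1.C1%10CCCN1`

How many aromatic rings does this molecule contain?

The SMILES encodes a five-membered ring with an oxygen at position 1 and a nitrogen at position 3 (in a C=N bond), with two double bonds; a five-membered saturated ring of four carbons and one N–H nitrogen.
The 5-membered ring with one oxygen and one =N– is planar and fully conjugated; 2 ring double bonds (4 π electrons) plus a heteroatom lone pair (2) give 6 π electrons. Since 6 = 4n+2 (n=1), it is aromatic (oxazole).
The 5-membered ring with one N–H has only sp³ atoms, so it is not fully conjugated — not aromatic (pyrrolidine).
1 of the 2 rings is aromatic. Total: 1.

1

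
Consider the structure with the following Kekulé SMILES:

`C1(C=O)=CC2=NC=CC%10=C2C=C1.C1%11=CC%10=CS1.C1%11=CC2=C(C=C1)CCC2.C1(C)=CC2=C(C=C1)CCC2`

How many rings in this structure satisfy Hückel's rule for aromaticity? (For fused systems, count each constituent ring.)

5

The SMILES encodes two fused six-membered rings, each with three alternating double bonds; one ring is all carbon and the other has one ring nitrogen; a five-membered ring of four carbons and one sulfur, with two C=C double bonds; a six-membered carbon ring with three alternating C=C double bonds, fused to a saturated five-membered carbon ring; a six-membered carbon ring with three alternating C=C double bonds, fused to a saturated five-membered carbon ring.
The fused 6/6-membered bicyclic (with one nitrogen) is a single π system with 10 sp² atoms and 10 π electrons from ring double bonds. 10 = 4(2)+2, so the system is aromatic and both rings count as aromatic (quinoline).
The 5-membered ring with one sulfur has a continuous p-orbital overlap around the ring; 2 ring double bonds (4 π electrons) plus a heteroatom lone pair (2) give 6 π electrons. Since 6 = 4n+2 (n=1), it is aromatic (thiophene).
The 6-membered ring is fully conjugated (every ring atom contributes a p orbital); 3 ring double bonds give 6 π electrons. Since 6 = 4n+2 (n=1), it is aromatic (benzene ring).
The 5-membered ring has three sp³ carbons, so it is not fully conjugated — not aromatic (cyclopentane ring).
The second 6-membered ring is planar and fully conjugated; 3 ring double bonds give 6 π electrons. That satisfies 4n+2 with n=1, so it is aromatic (benzene ring).
The second 5-membered ring has three sp³ carbons, so it is not fully conjugated — not aromatic (cyclopentane ring).
5 of the 7 rings are aromatic. Total: 5.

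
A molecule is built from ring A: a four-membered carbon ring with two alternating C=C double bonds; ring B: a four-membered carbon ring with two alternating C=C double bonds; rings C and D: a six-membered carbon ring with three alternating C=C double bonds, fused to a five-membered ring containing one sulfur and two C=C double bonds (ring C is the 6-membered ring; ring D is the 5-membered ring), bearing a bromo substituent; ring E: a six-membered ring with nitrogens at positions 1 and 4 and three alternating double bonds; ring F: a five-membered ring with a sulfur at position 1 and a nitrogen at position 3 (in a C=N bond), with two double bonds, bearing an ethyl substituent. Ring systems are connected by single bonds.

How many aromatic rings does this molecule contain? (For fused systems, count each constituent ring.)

4

Ring A has only sp² ring atoms; a planar conformation would have a fully conjugated π system of 4 electrons. But 4 = 4(1), which is 4n not 4n+2, so ring A is not aromatic (cyclobutadiene) — cyclobutadiene is antiaromatic and distorts to a rectangle.
Ring B has only sp² ring atoms; a planar conformation would have a fully conjugated π system of 4 electrons. But 4 = 4(1), which is 4n not 4n+2, so ring B is not aromatic (cyclobutadiene) — cyclobutadiene is antiaromatic and distorts to a rectangle.
Rings C and D form a fused bicyclic system (with one sulfur) with 9 sp² atoms and 10 π electrons from ring double bonds plus a heteroatom lone pair. 10 = 4(2)+2, so the system is aromatic and both rings count as aromatic (benzothiophene).
Ring E has a continuous p-orbital overlap around the ring; 3 ring double bonds give 6 π electrons. Since 6 = 4n+2 (n=1), ring E is aromatic (pyrazine).
Ring F has a continuous p-orbital overlap around the ring; 2 ring double bonds (4 π electrons) plus a heteroatom lone pair (2) give 6 π electrons. 6 = 4(1)+2, so ring F is aromatic (thiazole).
Aromatic: C, D, E, F. Total: 4.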